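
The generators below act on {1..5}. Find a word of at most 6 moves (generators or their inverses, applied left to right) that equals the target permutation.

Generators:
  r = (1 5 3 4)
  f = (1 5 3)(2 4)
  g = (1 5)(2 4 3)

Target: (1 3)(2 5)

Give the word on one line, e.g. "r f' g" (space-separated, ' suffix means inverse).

r' r' g' r'

  after r': (1 4 3 5)
  after r': (1 3)(4 5)
  after g': (1 4)(2 3 5)
  after r': (1 3)(2 5)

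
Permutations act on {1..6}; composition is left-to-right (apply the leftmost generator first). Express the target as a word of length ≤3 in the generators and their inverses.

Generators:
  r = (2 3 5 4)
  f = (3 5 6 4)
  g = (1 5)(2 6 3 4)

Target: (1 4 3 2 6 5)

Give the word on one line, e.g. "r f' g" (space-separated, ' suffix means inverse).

g r

  after g: (1 5)(2 6 3 4)
  after r: (1 4 3 2 6 5)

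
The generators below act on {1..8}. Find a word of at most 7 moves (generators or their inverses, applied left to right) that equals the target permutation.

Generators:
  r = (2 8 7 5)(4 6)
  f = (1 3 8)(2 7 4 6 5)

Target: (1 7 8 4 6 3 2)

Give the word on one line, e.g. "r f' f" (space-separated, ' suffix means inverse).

  after r: (2 8 7 5)(4 6)
  after f': (1 8 2 3)(6 7)
  after r': (1 2 3)(4 6 8 5 7)
  after f': (1 5 2)(3 8 6)
  after r': (1 7 8 4 6 3 2)

r f' r' f' r'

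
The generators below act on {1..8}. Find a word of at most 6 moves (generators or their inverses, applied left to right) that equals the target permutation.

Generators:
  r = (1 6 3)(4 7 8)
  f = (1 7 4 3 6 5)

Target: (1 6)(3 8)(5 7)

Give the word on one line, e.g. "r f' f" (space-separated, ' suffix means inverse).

  after r': (1 3 6)(4 8 7)
  after f': (1 4 8)(5 6)
  after f': (1 7)(3 4 8 5)
  after f': (3 7 5 4 8 6)
  after r: (1 6)(3 8)(5 7)

r' f' f' f' r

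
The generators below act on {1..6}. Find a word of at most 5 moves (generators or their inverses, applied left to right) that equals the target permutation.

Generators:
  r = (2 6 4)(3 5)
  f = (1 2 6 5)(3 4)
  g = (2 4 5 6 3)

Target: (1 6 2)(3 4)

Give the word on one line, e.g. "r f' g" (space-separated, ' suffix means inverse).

  after f: (1 2 6 5)(3 4)
  after r: (1 6 3 2 4 5)
  after g': (1 5)
  after f': (1 6 2)(3 4)

f r g' f'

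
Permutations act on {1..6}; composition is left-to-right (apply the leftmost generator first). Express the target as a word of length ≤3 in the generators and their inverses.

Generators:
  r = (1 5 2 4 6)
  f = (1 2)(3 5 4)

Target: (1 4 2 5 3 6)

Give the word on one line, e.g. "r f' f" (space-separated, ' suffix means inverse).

f' r

  after f': (1 2)(3 4 5)
  after r: (1 4 2 5 3 6)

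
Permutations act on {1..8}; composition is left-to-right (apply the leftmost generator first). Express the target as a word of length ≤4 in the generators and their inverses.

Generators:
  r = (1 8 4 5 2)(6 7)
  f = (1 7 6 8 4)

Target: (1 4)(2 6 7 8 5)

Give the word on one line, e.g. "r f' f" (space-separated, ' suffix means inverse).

f r f f

  after f: (1 7 6 8 4)
  after r: (1 6 4 8 5 2)
  after f: (1 8 5 2 7 6)
  after f: (1 4)(2 6 7 8 5)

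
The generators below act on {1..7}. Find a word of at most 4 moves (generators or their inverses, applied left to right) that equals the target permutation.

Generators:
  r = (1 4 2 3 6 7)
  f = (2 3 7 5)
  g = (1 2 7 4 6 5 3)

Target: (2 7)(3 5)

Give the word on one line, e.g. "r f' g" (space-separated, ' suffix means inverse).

f' f'

  after f': (2 5 7 3)
  after f': (2 7)(3 5)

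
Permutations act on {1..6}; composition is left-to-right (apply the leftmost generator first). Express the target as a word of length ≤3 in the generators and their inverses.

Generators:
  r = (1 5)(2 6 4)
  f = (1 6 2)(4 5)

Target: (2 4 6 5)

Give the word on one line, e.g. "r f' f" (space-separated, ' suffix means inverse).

  after f: (1 6 2)(4 5)
  after r': (1 2 5 6 4)
  after f: (2 4 6 5)

f r' f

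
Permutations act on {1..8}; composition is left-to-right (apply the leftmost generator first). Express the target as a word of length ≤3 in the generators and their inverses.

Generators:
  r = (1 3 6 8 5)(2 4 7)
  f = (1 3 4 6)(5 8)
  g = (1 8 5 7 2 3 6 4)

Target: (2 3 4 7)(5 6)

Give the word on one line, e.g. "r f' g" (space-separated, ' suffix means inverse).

  after r: (1 3 6 8 5)(2 4 7)
  after f': (2 3 4 7)(5 6)

r f'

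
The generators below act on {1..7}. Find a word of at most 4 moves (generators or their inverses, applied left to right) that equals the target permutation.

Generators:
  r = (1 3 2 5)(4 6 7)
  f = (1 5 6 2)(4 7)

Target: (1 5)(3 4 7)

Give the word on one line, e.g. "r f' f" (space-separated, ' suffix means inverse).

  after r: (1 3 2 5)(4 6 7)
  after r: (1 2)(3 5)(4 7 6)
  after f: (2 5 3 6 7)
  after r': (1 5)(3 4 7)

r r f r'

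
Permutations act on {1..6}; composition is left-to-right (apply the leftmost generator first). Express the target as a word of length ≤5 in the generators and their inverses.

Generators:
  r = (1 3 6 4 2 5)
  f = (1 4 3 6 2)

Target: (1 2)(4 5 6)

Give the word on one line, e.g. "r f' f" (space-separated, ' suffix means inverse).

  after f: (1 4 3 6 2)
  after f: (1 3 2 4 6)
  after r': (2 6 5)(3 4)
  after r': (1 5 4)(2 3 6)
  after r': (1 2)(4 5 6)

f f r' r' r'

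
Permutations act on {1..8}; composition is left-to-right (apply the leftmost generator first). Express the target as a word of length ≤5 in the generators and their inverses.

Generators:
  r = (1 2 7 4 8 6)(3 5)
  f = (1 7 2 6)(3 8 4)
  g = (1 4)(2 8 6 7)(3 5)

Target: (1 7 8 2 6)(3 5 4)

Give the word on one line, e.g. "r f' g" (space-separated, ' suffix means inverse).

  after g': (1 4)(2 7 6 8)(3 5)
  after r': (1 7 8)(4 6)
  after r': (1 2)(3 5)(4 8 6 7)
  after f': (1 7 8 2 6)(3 5 4)

g' r' r' f'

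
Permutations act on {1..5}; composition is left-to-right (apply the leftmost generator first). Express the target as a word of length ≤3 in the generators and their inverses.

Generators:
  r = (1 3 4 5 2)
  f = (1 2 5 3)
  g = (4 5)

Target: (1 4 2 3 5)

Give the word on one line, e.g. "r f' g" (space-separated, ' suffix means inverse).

r r

  after r: (1 3 4 5 2)
  after r: (1 4 2 3 5)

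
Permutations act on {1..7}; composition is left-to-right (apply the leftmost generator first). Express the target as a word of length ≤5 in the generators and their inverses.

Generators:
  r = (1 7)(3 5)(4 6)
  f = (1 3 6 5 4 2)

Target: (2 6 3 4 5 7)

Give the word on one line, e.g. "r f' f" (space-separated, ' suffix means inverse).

  after r: (1 7)(3 5)(4 6)
  after f': (1 7 2 4 3 6 5)
  after r: (2 6 3 4 5 7)

r f' r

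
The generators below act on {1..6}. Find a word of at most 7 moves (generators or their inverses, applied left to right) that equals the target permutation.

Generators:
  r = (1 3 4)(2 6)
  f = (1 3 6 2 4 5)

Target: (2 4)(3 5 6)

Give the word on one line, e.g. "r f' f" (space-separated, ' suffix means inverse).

f f f f r

  after f: (1 3 6 2 4 5)
  after f: (1 6 4)(2 5 3)
  after f: (1 2)(3 4)(5 6)
  after f: (1 4 6)(2 3 5)
  after r: (2 4)(3 5 6)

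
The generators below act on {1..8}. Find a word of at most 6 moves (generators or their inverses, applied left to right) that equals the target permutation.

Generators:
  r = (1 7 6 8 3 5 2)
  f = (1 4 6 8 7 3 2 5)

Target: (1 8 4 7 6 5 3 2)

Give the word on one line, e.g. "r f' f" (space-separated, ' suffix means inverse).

  after r': (1 2 5 3 8 6 7)
  after f: (1 5 2)(3 7 4 6)
  after f: (2 4 8 7 6)
  after r: (1 7 8 6)(2 4 3 5)
  after f': (1 8 4 7 6 5 3 2)

r' f f r f'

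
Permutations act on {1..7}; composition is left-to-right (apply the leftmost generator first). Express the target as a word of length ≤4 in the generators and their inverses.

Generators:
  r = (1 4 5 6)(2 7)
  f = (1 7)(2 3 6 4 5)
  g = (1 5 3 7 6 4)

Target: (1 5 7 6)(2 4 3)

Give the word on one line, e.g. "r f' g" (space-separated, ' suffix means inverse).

  after f': (1 7)(2 5 4 6 3)
  after g': (1 3 2)(4 7)(5 6)
  after g': (1 5 7 6)(2 4 3)

f' g' g'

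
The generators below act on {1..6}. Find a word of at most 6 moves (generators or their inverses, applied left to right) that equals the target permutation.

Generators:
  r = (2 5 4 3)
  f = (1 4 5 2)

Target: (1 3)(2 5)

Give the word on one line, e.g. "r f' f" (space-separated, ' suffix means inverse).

  after r': (2 3 4 5)
  after f: (1 4 2 3 5)
  after r: (1 3 4 5)
  after f': (1 3)(2 5)

r' f r f'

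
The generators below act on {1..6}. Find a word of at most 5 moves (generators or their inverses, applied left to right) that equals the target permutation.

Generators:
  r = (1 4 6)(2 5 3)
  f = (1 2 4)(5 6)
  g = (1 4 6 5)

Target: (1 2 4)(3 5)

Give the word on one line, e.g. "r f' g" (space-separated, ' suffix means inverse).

r' g' r' f g'

  after r': (1 6 4)(2 3 5)
  after g': (1 4 5 2 3 6)
  after r': (2 5 3 4)
  after f: (1 2 6 5 3)
  after g': (1 2 4)(3 5)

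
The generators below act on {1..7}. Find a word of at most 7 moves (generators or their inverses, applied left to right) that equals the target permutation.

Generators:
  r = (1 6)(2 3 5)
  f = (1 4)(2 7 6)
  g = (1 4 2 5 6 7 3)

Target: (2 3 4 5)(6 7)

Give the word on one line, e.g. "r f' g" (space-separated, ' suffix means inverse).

  after f': (1 4)(2 6 7)
  after r': (1 4 6 7 5 3 2)
  after g': (2 3 4 5 7)
  after f: (1 4 5 6 2 3)
  after f: (2 3 4 5)(6 7)

f' r' g' f f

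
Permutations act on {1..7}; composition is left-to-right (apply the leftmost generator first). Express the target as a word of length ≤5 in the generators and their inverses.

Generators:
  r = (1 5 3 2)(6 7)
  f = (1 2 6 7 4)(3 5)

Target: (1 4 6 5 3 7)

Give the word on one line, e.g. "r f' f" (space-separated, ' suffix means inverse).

r f' f' r' f'

  after r: (1 5 3 2)(6 7)
  after f': (1 3)(2 4 7)
  after f': (1 5 3 4 6 2 7)
  after r': (2 6 3 4 7)
  after f': (1 4 6 5 3 7)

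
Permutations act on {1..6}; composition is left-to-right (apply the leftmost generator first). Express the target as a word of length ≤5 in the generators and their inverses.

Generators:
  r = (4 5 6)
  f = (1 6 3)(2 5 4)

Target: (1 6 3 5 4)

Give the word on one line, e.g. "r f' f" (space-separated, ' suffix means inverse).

f' r f f

  after f': (1 3 6)(2 4 5)
  after r: (1 3 4 6)(2 5)
  after f: (2 4 3)
  after f: (1 6 3 5 4)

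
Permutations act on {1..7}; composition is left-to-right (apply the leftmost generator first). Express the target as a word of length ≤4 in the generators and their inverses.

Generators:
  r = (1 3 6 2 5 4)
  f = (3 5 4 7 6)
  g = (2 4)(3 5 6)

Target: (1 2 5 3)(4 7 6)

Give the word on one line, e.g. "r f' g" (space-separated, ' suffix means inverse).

r g r' f

  after r: (1 3 6 2 5 4)
  after g: (1 5 2 6 4)
  after r': (1 2 3)(5 6)
  after f: (1 2 5 3)(4 7 6)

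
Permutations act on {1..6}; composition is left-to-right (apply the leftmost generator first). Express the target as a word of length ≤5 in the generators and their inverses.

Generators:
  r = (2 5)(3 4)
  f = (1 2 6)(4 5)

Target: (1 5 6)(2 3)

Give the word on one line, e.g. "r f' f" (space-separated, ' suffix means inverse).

r' f r

  after r': (2 5)(3 4)
  after f: (1 2 4 3 5 6)
  after r: (1 5 6)(2 3)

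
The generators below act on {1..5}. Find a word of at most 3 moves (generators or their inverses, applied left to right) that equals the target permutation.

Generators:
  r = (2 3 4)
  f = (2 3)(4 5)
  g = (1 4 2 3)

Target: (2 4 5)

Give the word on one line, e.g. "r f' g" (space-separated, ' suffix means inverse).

f' r

  after f': (2 3)(4 5)
  after r: (2 4 5)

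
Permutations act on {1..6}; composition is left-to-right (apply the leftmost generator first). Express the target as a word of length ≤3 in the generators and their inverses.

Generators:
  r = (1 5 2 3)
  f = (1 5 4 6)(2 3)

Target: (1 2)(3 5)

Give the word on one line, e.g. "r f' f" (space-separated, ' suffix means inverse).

r' r'

  after r': (1 3 2 5)
  after r': (1 2)(3 5)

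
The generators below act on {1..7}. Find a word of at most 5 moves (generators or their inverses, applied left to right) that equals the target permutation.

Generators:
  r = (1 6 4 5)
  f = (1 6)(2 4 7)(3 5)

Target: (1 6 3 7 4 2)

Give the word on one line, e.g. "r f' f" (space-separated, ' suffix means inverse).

  after f: (1 6)(2 4 7)(3 5)
  after r': (2 6 5 3 4 7)
  after f: (1 6 3 7 4 2)

f r' f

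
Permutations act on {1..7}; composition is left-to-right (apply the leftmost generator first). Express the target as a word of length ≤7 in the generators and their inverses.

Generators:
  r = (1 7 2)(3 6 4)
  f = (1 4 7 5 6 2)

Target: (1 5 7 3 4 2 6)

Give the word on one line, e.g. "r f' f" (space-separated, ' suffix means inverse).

  after f': (1 2 6 5 7 4)
  after r: (2 4 7 3 6 5)
  after f': (1 2)(3 5 6 7)
  after f': (1 6 4)(3 7)
  after f': (1 5 7 3 4 2 6)

f' r f' f' f'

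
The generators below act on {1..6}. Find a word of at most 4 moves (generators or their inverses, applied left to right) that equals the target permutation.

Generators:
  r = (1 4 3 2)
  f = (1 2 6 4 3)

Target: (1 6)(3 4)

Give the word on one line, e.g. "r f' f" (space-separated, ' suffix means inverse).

  after f: (1 2 6 4 3)
  after f: (1 6 3 2 4)
  after r: (1 6 2 3)
  after r: (1 6)(3 4)

f f r r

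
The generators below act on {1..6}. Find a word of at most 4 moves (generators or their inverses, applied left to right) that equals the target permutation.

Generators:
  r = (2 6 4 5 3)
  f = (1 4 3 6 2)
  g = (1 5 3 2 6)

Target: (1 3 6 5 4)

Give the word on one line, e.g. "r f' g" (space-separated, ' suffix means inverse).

  after f': (1 2 6 3 4)
  after r': (1 3 6 5 4)

f' r'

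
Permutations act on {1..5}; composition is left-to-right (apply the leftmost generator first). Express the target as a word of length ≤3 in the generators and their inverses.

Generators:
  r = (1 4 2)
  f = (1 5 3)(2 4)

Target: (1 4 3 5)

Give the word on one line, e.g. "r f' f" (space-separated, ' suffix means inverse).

  after r': (1 2 4)
  after f': (1 4 3 5)

r' f'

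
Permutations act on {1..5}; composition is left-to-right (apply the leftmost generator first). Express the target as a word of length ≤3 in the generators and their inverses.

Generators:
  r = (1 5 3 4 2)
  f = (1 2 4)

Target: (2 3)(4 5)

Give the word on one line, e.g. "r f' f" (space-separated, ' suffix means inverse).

  after f': (1 4 2)
  after r: (1 2 5 3 4)
  after r: (2 3)(4 5)

f' r r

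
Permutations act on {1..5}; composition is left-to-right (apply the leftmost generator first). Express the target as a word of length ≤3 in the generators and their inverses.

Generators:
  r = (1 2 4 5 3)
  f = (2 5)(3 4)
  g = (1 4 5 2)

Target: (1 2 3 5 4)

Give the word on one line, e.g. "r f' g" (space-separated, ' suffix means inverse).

f' r

  after f': (2 5)(3 4)
  after r: (1 2 3 5 4)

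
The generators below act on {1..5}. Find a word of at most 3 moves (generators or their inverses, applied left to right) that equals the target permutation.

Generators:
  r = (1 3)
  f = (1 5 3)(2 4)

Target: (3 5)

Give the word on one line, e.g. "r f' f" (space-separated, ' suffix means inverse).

f f r

  after f: (1 5 3)(2 4)
  after f: (1 3 5)
  after r: (3 5)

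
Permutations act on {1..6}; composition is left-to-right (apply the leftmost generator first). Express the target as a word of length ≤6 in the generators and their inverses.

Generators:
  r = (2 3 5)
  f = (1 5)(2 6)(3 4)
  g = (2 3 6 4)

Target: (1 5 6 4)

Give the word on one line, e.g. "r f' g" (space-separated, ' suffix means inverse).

g' g' r f'

  after g': (2 4 6 3)
  after g': (2 6)(3 4)
  after r: (2 6 3 4 5)
  after f': (1 5 6 4)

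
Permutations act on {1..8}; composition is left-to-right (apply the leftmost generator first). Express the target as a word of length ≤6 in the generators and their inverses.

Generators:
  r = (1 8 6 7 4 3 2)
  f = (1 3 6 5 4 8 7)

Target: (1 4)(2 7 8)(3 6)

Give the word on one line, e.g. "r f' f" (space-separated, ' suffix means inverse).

  after f': (1 7 8 4 5 6 3)
  after r': (1 6 4 5 8 7)(2 3)
  after f: (1 5 7 3 2 6 8)
  after r': (1 5 6)(2 8)(4 7)
  after f: (1 4)(2 7 8)(3 6)

f' r' f r' f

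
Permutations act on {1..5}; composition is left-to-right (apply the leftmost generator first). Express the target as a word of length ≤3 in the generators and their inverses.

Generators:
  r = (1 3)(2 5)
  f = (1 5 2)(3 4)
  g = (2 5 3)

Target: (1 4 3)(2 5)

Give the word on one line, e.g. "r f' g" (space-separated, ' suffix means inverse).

g' r f

  after g': (2 3 5)
  after r: (1 3 2)
  after f: (1 4 3)(2 5)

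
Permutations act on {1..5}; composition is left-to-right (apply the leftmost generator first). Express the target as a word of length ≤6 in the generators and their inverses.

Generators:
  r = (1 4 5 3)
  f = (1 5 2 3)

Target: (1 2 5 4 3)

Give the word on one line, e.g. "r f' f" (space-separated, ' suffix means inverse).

f r f' r'

  after f: (1 5 2 3)
  after r: (1 3 4 5 2)
  after f': (1 2 3 4)
  after r': (1 2 5 4 3)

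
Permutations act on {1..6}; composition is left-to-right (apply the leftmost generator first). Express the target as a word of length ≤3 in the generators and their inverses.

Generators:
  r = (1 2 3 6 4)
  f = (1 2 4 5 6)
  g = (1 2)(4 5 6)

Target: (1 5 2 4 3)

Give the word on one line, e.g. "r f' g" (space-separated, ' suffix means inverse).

  after f': (1 6 5 4 2)
  after r: (1 4 3 6 5)
  after f: (1 5 2 4 3)

f' r f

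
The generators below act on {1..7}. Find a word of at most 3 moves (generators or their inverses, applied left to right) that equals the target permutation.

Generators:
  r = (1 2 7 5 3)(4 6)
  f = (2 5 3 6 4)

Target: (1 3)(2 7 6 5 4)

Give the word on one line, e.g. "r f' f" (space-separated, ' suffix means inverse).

  after r: (1 2 7 5 3)(4 6)
  after f: (1 5 6 2 7 3)
  after f: (1 3)(2 7 6 5 4)

r f f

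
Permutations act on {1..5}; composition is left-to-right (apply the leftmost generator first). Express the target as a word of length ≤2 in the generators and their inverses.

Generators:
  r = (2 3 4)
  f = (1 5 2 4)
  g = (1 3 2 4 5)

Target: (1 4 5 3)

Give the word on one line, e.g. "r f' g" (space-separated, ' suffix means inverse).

  after f: (1 5 2 4)
  after g': (1 4 5 3)

f g'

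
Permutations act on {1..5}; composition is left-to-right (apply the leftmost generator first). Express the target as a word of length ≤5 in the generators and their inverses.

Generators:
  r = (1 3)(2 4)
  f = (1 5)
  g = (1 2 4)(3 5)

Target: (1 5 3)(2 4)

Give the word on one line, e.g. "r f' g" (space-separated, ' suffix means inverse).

r g g g

  after r: (1 3)(2 4)
  after g: (1 5 3 2)
  after g: (1 3 4)
  after g: (1 5 3)(2 4)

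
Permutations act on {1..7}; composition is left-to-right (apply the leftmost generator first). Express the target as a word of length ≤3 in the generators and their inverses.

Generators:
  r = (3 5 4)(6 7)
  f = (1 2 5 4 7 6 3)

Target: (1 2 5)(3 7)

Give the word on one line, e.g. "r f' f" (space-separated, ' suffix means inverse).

r' f

  after r': (3 4 5)(6 7)
  after f: (1 2 5)(3 7)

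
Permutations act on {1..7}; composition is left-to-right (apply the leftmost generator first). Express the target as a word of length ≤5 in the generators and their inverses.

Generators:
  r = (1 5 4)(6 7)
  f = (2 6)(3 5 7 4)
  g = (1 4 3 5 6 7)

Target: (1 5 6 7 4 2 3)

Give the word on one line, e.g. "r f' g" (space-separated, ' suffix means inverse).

  after f': (2 6)(3 4 7 5)
  after r': (1 4 6 2 7)(3 5)
  after f: (1 3 7)(2 4)
  after g: (1 5 6 7 4 2 3)

f' r' f g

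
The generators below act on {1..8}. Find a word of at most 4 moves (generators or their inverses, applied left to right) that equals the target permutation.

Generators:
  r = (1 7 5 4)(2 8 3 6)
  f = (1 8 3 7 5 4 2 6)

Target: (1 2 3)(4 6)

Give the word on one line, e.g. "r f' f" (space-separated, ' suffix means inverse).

f r'

  after f: (1 8 3 7 5 4 2 6)
  after r': (1 2 3)(4 6)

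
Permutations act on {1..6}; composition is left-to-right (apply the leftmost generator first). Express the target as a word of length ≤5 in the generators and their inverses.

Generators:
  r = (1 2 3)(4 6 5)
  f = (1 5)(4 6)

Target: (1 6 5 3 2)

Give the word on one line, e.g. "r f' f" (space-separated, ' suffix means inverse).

f r' r' r' r'

  after f: (1 5)(4 6)
  after r': (1 6 5 3 2)
  after r': (1 4 5 2 3)
  after r': (1 5)(4 6)
  after r': (1 6 5 3 2)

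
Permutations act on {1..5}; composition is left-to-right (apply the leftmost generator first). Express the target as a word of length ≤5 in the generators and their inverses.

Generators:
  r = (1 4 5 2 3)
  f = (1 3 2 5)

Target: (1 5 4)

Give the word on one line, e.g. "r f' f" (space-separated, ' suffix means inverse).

  after r: (1 4 5 2 3)
  after f: (1 4)
  after f: (1 4 3 2 5)
  after r: (1 5 4)

r f f r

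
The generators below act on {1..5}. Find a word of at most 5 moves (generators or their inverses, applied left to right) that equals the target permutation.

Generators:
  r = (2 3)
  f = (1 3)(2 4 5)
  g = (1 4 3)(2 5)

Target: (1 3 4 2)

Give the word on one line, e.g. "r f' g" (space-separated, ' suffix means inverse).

  after g: (1 4 3)(2 5)
  after f: (1 5 4)
  after r: (1 5 4)(2 3)
  after f: (1 2)(3 4)
  after r': (1 3 4 2)

g f r f r'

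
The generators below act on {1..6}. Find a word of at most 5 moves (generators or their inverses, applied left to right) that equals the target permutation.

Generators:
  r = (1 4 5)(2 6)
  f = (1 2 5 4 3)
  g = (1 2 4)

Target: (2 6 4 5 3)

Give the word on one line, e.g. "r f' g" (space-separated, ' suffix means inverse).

  after g: (1 2 4)
  after r': (1 6 2)(4 5)
  after f: (1 6 5 3)
  after r: (1 2 6)(3 4 5)
  after g': (2 6 4 5 3)

g r' f r g'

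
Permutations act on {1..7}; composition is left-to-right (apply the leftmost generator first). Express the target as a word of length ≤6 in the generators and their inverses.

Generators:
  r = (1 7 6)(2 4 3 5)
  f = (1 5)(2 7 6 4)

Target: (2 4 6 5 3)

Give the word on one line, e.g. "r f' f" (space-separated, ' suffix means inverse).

f r f f r

  after f: (1 5)(2 7 6 4)
  after r: (1 2 6 3 5 7)
  after f: (1 7 5 6 3)(2 4)
  after f: (1 6 3 5 4 7)
  after r: (2 4 6 5 3)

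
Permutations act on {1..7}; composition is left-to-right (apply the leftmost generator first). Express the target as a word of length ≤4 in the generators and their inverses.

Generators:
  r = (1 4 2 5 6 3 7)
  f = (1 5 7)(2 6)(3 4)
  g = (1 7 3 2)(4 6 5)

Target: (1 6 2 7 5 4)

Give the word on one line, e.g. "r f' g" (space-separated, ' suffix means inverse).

  after r': (1 7 3 6 5 2 4)
  after f': (1 5 6)(2 3)(4 7)
  after g': (1 6 2 7 5 4)

r' f' g'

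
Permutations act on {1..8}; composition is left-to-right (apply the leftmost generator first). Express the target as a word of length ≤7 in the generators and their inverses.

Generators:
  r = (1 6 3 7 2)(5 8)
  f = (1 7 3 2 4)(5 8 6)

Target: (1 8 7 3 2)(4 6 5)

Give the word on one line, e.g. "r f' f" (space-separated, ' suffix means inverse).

  after f: (1 7 3 2 4)(5 8 6)
  after r: (1 2 4 6 8 3)
  after f': (1 3 4 8 7)(5 6)
  after r': (1 6 8 3 4 5)(2 7)
  after f': (1 8 7 3 2)(4 6 5)

f r f' r' f'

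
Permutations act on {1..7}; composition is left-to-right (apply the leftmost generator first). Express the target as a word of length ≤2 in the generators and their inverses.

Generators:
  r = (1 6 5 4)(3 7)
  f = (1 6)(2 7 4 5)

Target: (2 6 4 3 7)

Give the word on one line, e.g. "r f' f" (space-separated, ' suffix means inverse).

f' r'

  after f': (1 6)(2 5 4 7)
  after r': (2 6 4 3 7)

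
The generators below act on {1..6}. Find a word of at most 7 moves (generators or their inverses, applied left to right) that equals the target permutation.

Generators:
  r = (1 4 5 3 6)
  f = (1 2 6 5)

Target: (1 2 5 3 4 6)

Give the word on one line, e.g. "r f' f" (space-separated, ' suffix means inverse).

f r' f r f

  after f: (1 2 6 5)
  after r': (1 2 3 5 6 4)
  after f: (1 6 4 2 3)
  after r: (2 6 5 3 4)
  after f: (1 2 5 3 4 6)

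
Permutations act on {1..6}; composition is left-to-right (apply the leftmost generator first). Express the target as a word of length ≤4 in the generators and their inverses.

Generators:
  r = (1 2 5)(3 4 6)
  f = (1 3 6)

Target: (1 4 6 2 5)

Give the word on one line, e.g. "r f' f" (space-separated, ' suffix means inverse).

f r

  after f: (1 3 6)
  after r: (1 4 6 2 5)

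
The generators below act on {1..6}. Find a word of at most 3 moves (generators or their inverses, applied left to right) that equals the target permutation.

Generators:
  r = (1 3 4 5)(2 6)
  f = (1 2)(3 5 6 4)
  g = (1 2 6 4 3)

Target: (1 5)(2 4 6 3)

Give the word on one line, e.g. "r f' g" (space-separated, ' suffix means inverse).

g' g' r

  after g': (1 3 4 6 2)
  after g': (1 4 2 3 6)
  after r: (1 5)(2 4 6 3)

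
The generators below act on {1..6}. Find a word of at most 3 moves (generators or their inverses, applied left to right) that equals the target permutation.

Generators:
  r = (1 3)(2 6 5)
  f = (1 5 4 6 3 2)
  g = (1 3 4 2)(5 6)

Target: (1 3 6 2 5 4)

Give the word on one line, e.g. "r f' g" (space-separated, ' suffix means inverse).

g' f g

  after g': (1 2 4 3)(5 6)
  after f: (2 6 4)(3 5)
  after g: (1 3 6 2 5 4)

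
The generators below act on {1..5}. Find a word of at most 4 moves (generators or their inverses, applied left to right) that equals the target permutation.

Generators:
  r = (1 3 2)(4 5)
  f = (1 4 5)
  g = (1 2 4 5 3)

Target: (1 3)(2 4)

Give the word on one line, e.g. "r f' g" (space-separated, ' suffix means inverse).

g' f

  after g': (1 3 5 4 2)
  after f: (1 3)(2 4)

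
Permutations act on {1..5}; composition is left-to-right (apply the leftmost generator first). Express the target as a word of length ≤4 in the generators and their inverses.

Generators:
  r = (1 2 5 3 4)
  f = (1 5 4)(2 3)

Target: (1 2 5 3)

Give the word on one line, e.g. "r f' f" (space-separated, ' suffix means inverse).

f r'

  after f: (1 5 4)(2 3)
  after r': (1 2 5 3)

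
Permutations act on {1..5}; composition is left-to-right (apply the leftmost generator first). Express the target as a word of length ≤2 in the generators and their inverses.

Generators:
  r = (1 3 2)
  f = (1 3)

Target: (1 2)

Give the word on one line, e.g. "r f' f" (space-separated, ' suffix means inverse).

  after r': (1 2 3)
  after f': (1 2)

r' f'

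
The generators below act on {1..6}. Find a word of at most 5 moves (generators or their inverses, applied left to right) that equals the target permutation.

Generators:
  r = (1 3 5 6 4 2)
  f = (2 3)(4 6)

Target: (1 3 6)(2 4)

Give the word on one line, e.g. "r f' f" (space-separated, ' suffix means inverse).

  after r: (1 3 5 6 4 2)
  after r: (1 5 4)(2 3 6)
  after f: (1 5 6 3 4)
  after r': (1 3 6)(2 4)

r r f r'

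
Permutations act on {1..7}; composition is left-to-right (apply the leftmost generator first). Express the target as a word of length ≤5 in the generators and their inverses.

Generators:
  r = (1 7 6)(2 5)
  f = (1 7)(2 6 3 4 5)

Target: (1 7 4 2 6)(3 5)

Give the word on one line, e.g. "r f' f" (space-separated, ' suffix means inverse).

r f f

  after r: (1 7 6)(2 5)
  after f: (3 4 5 6 7)
  after f: (1 7 4 2 6)(3 5)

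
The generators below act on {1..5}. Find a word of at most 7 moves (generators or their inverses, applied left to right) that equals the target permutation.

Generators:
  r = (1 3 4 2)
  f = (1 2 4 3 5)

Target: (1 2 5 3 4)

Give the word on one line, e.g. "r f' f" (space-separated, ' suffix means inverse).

f' r f' r' f

  after f': (1 5 3 4 2)
  after r: (1 5 4)(2 3)
  after f': (1 3)(2 4 5)
  after r': (2 3)(4 5)
  after f: (1 2 5 3 4)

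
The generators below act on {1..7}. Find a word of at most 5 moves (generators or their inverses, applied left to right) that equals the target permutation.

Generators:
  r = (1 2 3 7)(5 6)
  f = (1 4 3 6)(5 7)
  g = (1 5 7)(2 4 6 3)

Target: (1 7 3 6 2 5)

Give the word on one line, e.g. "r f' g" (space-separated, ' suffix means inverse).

r r f f g'

  after r: (1 2 3 7)(5 6)
  after r: (1 3)(2 7)
  after f: (1 6)(2 5 7)(3 4)
  after f: (2 7)(4 6)
  after g': (1 7 3 6 2 5)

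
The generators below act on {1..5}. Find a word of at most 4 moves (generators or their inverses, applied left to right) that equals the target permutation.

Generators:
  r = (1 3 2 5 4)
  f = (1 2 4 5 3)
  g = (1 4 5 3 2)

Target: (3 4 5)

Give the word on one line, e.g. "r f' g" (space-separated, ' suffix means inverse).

r g g

  after r: (1 3 2 5 4)
  after g: (1 2 3)
  after g: (3 4 5)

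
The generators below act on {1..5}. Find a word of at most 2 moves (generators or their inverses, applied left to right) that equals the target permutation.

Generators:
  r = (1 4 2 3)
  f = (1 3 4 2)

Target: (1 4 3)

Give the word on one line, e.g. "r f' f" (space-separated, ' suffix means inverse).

  after r': (1 3 2 4)
  after f: (1 4 3)

r' f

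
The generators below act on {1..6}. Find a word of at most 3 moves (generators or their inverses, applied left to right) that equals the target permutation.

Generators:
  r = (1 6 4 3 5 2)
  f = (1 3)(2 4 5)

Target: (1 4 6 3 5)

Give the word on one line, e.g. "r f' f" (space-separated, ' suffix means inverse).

  after r': (1 2 5 3 4 6)
  after f: (1 4 6 3 5)

r' f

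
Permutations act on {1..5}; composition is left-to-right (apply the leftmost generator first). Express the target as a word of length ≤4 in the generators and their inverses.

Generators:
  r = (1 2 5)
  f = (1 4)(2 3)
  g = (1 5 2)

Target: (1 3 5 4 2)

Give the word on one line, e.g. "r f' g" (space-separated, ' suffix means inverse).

r f g'

  after r: (1 2 5)
  after f: (1 3 2 5 4)
  after g': (1 3 5 4 2)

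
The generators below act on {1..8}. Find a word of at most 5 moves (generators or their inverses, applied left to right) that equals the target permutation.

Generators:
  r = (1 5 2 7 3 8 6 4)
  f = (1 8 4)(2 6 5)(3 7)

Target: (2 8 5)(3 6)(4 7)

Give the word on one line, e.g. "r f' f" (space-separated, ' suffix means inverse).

  after r': (1 4 6 8 3 7 2 5)
  after r': (1 6 3 2)(4 8 7 5)
  after r': (1 8 2 4 3 5 6 7)
  after f': (2 8 5)(3 6)(4 7)

r' r' r' f'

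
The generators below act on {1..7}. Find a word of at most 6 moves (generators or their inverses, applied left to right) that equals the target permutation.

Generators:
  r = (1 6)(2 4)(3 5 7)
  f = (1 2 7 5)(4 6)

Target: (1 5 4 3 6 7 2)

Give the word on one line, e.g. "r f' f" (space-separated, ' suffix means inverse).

r f f r' f'

  after r: (1 6)(2 4)(3 5 7)
  after f: (1 4 7 3)(2 6)
  after f: (1 6 7 3 2 4 5)
  after r': (3 4)(5 6)
  after f': (1 5 4 3 6 7 2)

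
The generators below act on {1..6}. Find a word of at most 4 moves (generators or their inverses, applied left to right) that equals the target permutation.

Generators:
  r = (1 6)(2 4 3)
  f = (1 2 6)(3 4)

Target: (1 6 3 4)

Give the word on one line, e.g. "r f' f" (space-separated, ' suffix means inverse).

f' r f'

  after f': (1 6 2)(3 4)
  after r: (2 6 4)
  after f': (1 6 3 4)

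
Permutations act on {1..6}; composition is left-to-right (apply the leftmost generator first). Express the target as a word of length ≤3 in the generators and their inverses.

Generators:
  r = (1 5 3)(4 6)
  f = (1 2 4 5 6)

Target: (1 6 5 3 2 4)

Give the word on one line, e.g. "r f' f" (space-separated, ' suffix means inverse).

r f

  after r: (1 5 3)(4 6)
  after f: (1 6 5 3 2 4)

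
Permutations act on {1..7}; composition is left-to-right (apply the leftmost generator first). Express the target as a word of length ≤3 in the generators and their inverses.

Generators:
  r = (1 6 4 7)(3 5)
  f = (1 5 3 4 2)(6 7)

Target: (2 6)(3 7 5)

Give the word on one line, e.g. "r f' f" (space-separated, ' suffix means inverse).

  after r': (1 7 4 6)(3 5)
  after f': (1 6 2 4 7 3)
  after r': (2 6)(3 7 5)

r' f' r'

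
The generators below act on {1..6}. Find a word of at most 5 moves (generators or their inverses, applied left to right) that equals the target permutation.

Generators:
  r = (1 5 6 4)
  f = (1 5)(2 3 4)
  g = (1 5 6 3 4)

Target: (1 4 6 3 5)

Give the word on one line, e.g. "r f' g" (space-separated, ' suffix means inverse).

g r r

  after g: (1 5 6 3 4)
  after r: (1 6 3)(4 5)
  after r: (1 4 6 3 5)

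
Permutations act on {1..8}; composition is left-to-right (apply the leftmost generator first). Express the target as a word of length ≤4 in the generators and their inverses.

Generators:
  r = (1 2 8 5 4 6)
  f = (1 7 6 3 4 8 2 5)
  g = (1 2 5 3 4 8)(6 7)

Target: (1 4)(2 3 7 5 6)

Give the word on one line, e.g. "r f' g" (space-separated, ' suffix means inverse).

r f' f'

  after r: (1 2 8 5 4 6)
  after f': (1 8 2 4 7)(3 6 5)
  after f': (1 4)(2 3 7 5 6)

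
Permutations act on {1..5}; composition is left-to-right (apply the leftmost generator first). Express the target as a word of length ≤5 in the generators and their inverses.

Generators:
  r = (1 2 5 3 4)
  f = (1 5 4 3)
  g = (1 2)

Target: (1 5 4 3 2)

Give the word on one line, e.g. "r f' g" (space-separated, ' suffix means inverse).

  after r: (1 2 5 3 4)
  after f': (1 2)(3 5 4)
  after f': (1 2 3)
  after g: (2 3)
  after f: (1 5 4 3 2)

r f' f' g f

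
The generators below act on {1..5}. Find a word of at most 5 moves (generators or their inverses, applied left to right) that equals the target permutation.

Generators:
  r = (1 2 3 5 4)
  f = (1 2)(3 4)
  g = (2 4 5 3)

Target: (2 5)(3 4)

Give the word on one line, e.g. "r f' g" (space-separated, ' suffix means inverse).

  after g: (2 4 5 3)
  after g: (2 5)(3 4)
  after f': (1 2 5)
  after f': (2 5)(3 4)

g g f' f'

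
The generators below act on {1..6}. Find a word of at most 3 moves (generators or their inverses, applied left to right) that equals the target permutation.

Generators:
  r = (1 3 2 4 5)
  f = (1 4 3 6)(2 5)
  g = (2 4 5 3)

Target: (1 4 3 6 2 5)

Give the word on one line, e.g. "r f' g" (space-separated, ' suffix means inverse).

r' f' g

  after r': (1 5 4 2 3)
  after f': (1 2 4 5)(3 6)
  after g: (1 4 3 6 2 5)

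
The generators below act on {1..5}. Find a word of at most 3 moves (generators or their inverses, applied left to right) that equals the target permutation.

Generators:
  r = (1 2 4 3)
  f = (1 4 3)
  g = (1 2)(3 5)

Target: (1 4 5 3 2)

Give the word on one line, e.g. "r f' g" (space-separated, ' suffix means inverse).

f g'

  after f: (1 4 3)
  after g': (1 4 5 3 2)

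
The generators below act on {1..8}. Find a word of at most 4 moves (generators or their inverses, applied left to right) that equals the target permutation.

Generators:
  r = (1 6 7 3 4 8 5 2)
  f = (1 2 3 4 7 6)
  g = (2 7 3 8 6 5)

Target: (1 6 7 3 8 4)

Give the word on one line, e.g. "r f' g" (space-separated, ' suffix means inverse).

  after r': (1 2 5 8 4 3 7 6)
  after f': (2 5 8 3 4)
  after r: (1 6 7 3 8 4)

r' f' r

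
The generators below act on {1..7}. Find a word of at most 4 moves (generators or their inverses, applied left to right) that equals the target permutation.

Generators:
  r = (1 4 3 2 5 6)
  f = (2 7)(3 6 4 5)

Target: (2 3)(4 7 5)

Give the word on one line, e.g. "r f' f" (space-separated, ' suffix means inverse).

r r f r

  after r: (1 4 3 2 5 6)
  after r: (1 3 5)(2 6 4)
  after f: (1 6 5)(2 4 7)
  after r: (2 3)(4 7 5)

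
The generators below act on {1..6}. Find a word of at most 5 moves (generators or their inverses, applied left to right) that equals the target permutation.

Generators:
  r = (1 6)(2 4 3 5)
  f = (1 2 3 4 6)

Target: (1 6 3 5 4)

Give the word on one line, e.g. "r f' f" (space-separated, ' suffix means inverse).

  after f': (1 6 4 3 2)
  after r: (2 6 3 4 5)
  after f': (1 6 2 4 5)
  after r: (2 3 5 6 4)
  after f': (1 6 3 5 4)

f' r f' r f'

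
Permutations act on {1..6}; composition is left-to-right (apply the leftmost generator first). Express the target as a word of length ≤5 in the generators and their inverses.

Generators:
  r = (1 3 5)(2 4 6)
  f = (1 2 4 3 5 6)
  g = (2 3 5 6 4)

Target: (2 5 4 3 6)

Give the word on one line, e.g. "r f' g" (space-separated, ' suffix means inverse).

g' g' g'

  after g': (2 4 6 5 3)
  after g': (2 6 3 4 5)
  after g': (2 5 4 3 6)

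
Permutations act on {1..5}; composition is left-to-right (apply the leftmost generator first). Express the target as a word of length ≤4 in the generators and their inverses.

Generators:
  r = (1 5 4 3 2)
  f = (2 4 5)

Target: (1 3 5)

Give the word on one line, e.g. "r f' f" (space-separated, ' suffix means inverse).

  after r: (1 5 4 3 2)
  after f: (1 2)(3 4)
  after r': (1 3 5)

r f r'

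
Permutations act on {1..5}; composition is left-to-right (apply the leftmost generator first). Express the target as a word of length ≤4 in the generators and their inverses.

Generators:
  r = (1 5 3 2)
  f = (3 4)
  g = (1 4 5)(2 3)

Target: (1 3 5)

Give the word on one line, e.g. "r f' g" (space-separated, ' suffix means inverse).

r' g g g

  after r': (1 2 3 5)
  after g: (1 3)(4 5)
  after g: (1 2 3 4)
  after g: (1 3 5)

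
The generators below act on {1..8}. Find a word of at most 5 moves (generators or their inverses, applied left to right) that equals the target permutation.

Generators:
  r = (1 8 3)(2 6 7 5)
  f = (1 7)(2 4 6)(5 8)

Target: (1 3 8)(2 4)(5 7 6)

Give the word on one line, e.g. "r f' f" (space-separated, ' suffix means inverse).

f' f' r'

  after f': (1 7)(2 6 4)(5 8)
  after f': (2 4 6)
  after r': (1 3 8)(2 4)(5 7 6)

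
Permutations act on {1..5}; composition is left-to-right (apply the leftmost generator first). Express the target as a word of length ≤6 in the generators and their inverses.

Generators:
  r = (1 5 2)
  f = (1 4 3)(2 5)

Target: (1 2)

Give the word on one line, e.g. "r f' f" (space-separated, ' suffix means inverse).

f f f r r

  after f: (1 4 3)(2 5)
  after f: (1 3 4)
  after f: (2 5)
  after r: (1 5)
  after r: (1 2)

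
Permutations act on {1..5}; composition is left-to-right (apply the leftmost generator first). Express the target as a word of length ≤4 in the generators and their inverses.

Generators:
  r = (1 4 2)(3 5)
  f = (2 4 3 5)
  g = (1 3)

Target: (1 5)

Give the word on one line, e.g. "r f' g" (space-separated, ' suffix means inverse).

r' g' f'

  after r': (1 2 4)(3 5)
  after g': (1 2 4 3 5)
  after f': (1 5)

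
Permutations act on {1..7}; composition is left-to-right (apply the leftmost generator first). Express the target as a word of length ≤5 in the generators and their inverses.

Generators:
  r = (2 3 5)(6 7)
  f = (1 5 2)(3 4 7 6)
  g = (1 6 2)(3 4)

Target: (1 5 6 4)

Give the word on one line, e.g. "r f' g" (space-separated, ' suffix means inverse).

  after f: (1 5 2)(3 4 7 6)
  after r': (1 3 4 6 2)
  after r': (1 2)(3 4 7 6 5)
  after r': (1 5 2)(3 4 6)
  after g': (1 5 6 4)

f r' r' r' g'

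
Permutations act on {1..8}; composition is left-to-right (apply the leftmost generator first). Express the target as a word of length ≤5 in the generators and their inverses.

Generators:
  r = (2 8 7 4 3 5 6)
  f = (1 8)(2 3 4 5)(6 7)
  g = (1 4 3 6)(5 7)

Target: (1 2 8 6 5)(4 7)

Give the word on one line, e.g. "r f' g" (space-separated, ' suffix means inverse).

r' f' r' g

  after r': (2 6 5 3 4 7 8)
  after f': (1 8 5 2 7)(4 6)
  after r': (1 2 8 3 4 5 6 7)
  after g: (1 2 8 6 5)(4 7)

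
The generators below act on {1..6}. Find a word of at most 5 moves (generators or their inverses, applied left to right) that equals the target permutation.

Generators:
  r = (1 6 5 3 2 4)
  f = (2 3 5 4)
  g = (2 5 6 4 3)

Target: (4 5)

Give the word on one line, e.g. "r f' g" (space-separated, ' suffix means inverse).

  after g: (2 5 6 4 3)
  after f': (2 3 4)(5 6)
  after g: (4 5)

g f' g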